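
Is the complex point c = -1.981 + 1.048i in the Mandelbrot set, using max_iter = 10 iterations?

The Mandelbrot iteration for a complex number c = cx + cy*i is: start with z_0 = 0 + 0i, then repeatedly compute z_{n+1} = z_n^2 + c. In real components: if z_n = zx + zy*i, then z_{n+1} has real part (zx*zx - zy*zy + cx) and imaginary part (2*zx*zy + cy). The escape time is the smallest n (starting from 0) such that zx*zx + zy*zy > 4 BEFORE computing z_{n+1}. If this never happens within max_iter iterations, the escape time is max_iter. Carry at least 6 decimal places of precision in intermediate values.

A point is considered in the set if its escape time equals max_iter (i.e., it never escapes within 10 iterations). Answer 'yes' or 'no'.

z_0 = 0 + 0i, c = -1.9810 + 1.0480i
Iter 1: z = -1.9810 + 1.0480i, |z|^2 = 5.0227
Escaped at iteration 1

Answer: no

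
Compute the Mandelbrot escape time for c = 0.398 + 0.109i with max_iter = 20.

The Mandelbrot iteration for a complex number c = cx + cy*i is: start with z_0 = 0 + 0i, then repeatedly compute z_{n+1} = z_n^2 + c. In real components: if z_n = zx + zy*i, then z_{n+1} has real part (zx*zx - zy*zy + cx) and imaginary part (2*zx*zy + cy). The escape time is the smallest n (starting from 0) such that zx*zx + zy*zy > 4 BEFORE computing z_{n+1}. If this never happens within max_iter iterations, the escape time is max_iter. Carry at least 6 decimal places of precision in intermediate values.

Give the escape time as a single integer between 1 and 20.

Answer: 9

Derivation:
z_0 = 0 + 0i, c = 0.3980 + 0.1090i
Iter 1: z = 0.3980 + 0.1090i, |z|^2 = 0.1703
Iter 2: z = 0.5445 + 0.1958i, |z|^2 = 0.3348
Iter 3: z = 0.6562 + 0.3222i, |z|^2 = 0.5344
Iter 4: z = 0.7248 + 0.5318i, |z|^2 = 0.8081
Iter 5: z = 0.6404 + 0.8799i, |z|^2 = 1.1844
Iter 6: z = 0.0339 + 1.2360i, |z|^2 = 1.5290
Iter 7: z = -1.1287 + 0.1928i, |z|^2 = 1.3111
Iter 8: z = 1.6347 + -0.3262i, |z|^2 = 2.7787
Iter 9: z = 2.9639 + -0.9576i, |z|^2 = 9.7016
Escaped at iteration 9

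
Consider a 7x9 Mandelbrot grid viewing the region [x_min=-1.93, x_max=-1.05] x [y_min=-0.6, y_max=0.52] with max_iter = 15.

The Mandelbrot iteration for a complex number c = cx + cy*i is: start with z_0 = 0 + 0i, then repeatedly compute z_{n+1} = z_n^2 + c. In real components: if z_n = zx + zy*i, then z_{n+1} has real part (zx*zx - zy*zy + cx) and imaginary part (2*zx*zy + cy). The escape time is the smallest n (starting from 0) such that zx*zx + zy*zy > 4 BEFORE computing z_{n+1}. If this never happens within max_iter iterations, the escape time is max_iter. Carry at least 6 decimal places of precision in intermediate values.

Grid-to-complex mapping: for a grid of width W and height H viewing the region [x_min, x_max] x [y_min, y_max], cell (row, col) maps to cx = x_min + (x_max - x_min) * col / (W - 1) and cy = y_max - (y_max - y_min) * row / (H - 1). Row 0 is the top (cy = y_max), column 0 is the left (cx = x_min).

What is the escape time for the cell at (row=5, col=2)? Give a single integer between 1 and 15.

z_0 = 0 + 0i, c = -1.6367 + -0.1800i
Iter 1: z = -1.6367 + -0.1800i, |z|^2 = 2.7111
Iter 2: z = 1.0096 + 0.4092i, |z|^2 = 1.1868
Iter 3: z = -0.7848 + 0.6463i, |z|^2 = 1.0336
Iter 4: z = -1.4384 + -1.1944i, |z|^2 = 3.4956
Iter 5: z = -0.9941 + 3.2560i, |z|^2 = 11.5900
Escaped at iteration 5

Answer: 5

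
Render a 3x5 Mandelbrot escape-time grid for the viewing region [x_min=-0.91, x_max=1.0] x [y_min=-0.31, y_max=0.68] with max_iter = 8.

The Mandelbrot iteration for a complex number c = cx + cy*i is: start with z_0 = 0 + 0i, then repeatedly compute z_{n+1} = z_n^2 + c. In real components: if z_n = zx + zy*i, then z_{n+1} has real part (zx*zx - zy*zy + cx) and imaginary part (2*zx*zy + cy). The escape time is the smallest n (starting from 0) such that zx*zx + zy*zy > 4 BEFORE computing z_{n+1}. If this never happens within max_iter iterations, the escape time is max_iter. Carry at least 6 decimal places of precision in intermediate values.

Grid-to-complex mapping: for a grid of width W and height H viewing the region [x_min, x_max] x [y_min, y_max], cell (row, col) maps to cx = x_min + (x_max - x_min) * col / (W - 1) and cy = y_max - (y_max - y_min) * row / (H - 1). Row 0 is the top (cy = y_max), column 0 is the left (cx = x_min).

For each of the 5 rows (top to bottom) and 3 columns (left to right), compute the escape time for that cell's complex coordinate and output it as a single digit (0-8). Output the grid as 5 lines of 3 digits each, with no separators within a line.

Answer: 482
682
882
882
882

Derivation:
(row=0, col=0): c = -0.9100 + 0.6800i → escape time 4
(row=0, col=1): c = 0.0450 + 0.6800i → escape time 8
(row=0, col=2): c = 1.0000 + 0.6800i → escape time 2
(row=1, col=0): c = -0.9100 + 0.4325i → escape time 6
(row=1, col=1): c = 0.0450 + 0.4325i → escape time 8
(row=1, col=2): c = 1.0000 + 0.4325i → escape time 2
(row=2, col=0): c = -0.9100 + 0.1850i → escape time 8
(row=2, col=1): c = 0.0450 + 0.1850i → escape time 8
(row=2, col=2): c = 1.0000 + 0.1850i → escape time 2
(row=3, col=0): c = -0.9100 + -0.0625i → escape time 8
(row=3, col=1): c = 0.0450 + -0.0625i → escape time 8
(row=3, col=2): c = 1.0000 + -0.0625i → escape time 2
(row=4, col=0): c = -0.9100 + -0.3100i → escape time 8
(row=4, col=1): c = 0.0450 + -0.3100i → escape time 8
(row=4, col=2): c = 1.0000 + -0.3100i → escape time 2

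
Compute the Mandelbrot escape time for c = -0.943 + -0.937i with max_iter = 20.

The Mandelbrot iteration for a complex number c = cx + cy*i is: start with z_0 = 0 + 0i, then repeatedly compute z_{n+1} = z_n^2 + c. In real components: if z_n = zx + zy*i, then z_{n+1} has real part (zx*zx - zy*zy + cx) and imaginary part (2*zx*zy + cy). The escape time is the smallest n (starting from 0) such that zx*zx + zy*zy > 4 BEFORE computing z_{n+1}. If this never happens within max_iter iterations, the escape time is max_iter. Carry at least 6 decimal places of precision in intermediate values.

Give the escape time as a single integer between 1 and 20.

z_0 = 0 + 0i, c = -0.9430 + -0.9370i
Iter 1: z = -0.9430 + -0.9370i, |z|^2 = 1.7672
Iter 2: z = -0.9317 + 0.8302i, |z|^2 = 1.5573
Iter 3: z = -0.7641 + -2.4840i, |z|^2 = 6.7541
Escaped at iteration 3

Answer: 3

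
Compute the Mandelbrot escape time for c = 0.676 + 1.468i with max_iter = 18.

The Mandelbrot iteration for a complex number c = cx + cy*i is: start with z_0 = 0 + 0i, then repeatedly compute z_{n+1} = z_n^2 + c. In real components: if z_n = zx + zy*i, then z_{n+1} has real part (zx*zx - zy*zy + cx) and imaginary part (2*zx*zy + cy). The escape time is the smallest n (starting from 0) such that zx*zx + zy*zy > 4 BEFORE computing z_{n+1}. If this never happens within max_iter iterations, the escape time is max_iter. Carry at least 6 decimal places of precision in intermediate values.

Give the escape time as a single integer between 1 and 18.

z_0 = 0 + 0i, c = 0.6760 + 1.4680i
Iter 1: z = 0.6760 + 1.4680i, |z|^2 = 2.6120
Iter 2: z = -1.0220 + 3.4527i, |z|^2 = 12.9660
Escaped at iteration 2

Answer: 2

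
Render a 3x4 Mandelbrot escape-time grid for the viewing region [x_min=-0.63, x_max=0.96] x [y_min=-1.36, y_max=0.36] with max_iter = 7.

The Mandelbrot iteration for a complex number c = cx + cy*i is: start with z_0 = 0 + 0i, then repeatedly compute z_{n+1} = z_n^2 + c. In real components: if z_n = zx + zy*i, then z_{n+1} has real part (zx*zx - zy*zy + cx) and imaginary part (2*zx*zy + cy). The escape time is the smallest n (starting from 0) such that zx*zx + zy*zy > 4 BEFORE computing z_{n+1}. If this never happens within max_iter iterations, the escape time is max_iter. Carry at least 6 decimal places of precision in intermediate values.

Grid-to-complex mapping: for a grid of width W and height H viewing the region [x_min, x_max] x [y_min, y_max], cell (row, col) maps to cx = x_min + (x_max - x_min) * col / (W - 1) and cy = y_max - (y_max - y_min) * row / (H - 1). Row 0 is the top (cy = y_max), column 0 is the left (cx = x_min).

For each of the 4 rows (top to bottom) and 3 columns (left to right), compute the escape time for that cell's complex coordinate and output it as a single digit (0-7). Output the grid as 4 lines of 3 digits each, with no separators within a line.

Answer: 772
773
452
222

Derivation:
(row=0, col=0): c = -0.6300 + 0.3600i → escape time 7
(row=0, col=1): c = 0.1650 + 0.3600i → escape time 7
(row=0, col=2): c = 0.9600 + 0.3600i → escape time 2
(row=1, col=0): c = -0.6300 + -0.2133i → escape time 7
(row=1, col=1): c = 0.1650 + -0.2133i → escape time 7
(row=1, col=2): c = 0.9600 + -0.2133i → escape time 3
(row=2, col=0): c = -0.6300 + -0.7867i → escape time 4
(row=2, col=1): c = 0.1650 + -0.7867i → escape time 5
(row=2, col=2): c = 0.9600 + -0.7867i → escape time 2
(row=3, col=0): c = -0.6300 + -1.3600i → escape time 2
(row=3, col=1): c = 0.1650 + -1.3600i → escape time 2
(row=3, col=2): c = 0.9600 + -1.3600i → escape time 2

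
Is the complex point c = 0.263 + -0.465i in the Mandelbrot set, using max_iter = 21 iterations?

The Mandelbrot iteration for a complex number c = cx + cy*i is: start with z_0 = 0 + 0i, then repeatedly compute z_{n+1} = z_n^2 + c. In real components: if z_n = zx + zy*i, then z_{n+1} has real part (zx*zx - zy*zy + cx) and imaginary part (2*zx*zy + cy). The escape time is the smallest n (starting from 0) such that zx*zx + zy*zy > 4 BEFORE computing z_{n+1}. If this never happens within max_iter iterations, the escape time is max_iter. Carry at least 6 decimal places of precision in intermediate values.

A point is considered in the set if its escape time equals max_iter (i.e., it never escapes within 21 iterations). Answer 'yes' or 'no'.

z_0 = 0 + 0i, c = 0.2630 + -0.4650i
Iter 1: z = 0.2630 + -0.4650i, |z|^2 = 0.2854
Iter 2: z = 0.1159 + -0.7096i, |z|^2 = 0.5170
Iter 3: z = -0.2271 + -0.6295i, |z|^2 = 0.4479
Iter 4: z = -0.0818 + -0.1791i, |z|^2 = 0.0388
Iter 5: z = 0.2376 + -0.4357i, |z|^2 = 0.2463
Iter 6: z = 0.1296 + -0.6721i, |z|^2 = 0.4685
Iter 7: z = -0.1719 + -0.6392i, |z|^2 = 0.4381
Iter 8: z = -0.1161 + -0.2453i, |z|^2 = 0.0736
Iter 9: z = 0.2163 + -0.4081i, |z|^2 = 0.2133
Iter 10: z = 0.1433 + -0.6415i, |z|^2 = 0.4321
Iter 11: z = -0.1280 + -0.6488i, |z|^2 = 0.4374
Iter 12: z = -0.1416 + -0.2988i, |z|^2 = 0.1094
Iter 13: z = 0.1937 + -0.3804i, |z|^2 = 0.1822
Iter 14: z = 0.1558 + -0.6124i, |z|^2 = 0.3993
Iter 15: z = -0.0877 + -0.6559i, |z|^2 = 0.4379
Iter 16: z = -0.1595 + -0.3499i, |z|^2 = 0.1479
Iter 17: z = 0.1660 + -0.3534i, |z|^2 = 0.1524
Iter 18: z = 0.1657 + -0.5823i, |z|^2 = 0.3665
Iter 19: z = -0.0486 + -0.6579i, |z|^2 = 0.4353
Iter 20: z = -0.1675 + -0.4010i, |z|^2 = 0.1889
Did not escape in 21 iterations → in set

Answer: yes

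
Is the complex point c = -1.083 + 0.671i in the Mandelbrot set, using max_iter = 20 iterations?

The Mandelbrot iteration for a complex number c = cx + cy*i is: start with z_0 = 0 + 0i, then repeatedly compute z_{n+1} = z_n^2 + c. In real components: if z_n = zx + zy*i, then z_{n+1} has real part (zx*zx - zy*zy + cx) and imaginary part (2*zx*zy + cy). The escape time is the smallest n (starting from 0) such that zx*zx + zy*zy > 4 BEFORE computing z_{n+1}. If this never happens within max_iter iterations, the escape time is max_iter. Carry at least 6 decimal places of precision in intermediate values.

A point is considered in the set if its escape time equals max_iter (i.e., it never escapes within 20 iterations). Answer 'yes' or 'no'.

Answer: no

Derivation:
z_0 = 0 + 0i, c = -1.0830 + 0.6710i
Iter 1: z = -1.0830 + 0.6710i, |z|^2 = 1.6231
Iter 2: z = -0.3604 + -0.7824i, |z|^2 = 0.7420
Iter 3: z = -1.5653 + 1.2349i, |z|^2 = 3.9750
Iter 4: z = -0.1578 + -3.1948i, |z|^2 = 10.2318
Escaped at iteration 4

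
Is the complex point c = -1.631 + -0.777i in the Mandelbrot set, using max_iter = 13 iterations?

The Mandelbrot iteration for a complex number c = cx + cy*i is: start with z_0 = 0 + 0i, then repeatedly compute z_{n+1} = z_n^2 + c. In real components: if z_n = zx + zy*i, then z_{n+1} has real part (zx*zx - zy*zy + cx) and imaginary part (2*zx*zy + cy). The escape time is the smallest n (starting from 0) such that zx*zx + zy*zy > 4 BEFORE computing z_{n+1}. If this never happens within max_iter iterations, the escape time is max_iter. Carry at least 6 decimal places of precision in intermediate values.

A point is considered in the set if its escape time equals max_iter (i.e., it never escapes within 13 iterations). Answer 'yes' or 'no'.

z_0 = 0 + 0i, c = -1.6310 + -0.7770i
Iter 1: z = -1.6310 + -0.7770i, |z|^2 = 3.2639
Iter 2: z = 0.4254 + 1.7576i, |z|^2 = 3.2701
Iter 3: z = -4.5391 + 0.7185i, |z|^2 = 21.1194
Escaped at iteration 3

Answer: no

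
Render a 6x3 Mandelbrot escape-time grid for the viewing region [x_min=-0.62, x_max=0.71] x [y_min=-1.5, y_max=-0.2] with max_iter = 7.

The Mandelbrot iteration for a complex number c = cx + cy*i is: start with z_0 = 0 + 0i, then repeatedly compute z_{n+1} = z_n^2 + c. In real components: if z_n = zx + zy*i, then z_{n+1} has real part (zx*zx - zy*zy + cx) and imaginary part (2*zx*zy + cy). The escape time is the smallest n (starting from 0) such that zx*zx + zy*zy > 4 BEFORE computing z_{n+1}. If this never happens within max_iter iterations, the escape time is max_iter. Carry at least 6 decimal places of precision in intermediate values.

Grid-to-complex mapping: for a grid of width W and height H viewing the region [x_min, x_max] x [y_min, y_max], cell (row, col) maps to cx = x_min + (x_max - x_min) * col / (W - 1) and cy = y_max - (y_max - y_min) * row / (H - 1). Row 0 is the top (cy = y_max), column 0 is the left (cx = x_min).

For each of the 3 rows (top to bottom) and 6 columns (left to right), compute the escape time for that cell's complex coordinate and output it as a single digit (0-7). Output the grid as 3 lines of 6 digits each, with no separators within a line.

Answer: 777773
467532
222222

Derivation:
(row=0, col=0): c = -0.6200 + -0.2000i → escape time 7
(row=0, col=1): c = -0.3540 + -0.2000i → escape time 7
(row=0, col=2): c = -0.0880 + -0.2000i → escape time 7
(row=0, col=3): c = 0.1780 + -0.2000i → escape time 7
(row=0, col=4): c = 0.4440 + -0.2000i → escape time 7
(row=0, col=5): c = 0.7100 + -0.2000i → escape time 3
(row=1, col=0): c = -0.6200 + -0.8500i → escape time 4
(row=1, col=1): c = -0.3540 + -0.8500i → escape time 6
(row=1, col=2): c = -0.0880 + -0.8500i → escape time 7
(row=1, col=3): c = 0.1780 + -0.8500i → escape time 5
(row=1, col=4): c = 0.4440 + -0.8500i → escape time 3
(row=1, col=5): c = 0.7100 + -0.8500i → escape time 2
(row=2, col=0): c = -0.6200 + -1.5000i → escape time 2
(row=2, col=1): c = -0.3540 + -1.5000i → escape time 2
(row=2, col=2): c = -0.0880 + -1.5000i → escape time 2
(row=2, col=3): c = 0.1780 + -1.5000i → escape time 2
(row=2, col=4): c = 0.4440 + -1.5000i → escape time 2
(row=2, col=5): c = 0.7100 + -1.5000i → escape time 2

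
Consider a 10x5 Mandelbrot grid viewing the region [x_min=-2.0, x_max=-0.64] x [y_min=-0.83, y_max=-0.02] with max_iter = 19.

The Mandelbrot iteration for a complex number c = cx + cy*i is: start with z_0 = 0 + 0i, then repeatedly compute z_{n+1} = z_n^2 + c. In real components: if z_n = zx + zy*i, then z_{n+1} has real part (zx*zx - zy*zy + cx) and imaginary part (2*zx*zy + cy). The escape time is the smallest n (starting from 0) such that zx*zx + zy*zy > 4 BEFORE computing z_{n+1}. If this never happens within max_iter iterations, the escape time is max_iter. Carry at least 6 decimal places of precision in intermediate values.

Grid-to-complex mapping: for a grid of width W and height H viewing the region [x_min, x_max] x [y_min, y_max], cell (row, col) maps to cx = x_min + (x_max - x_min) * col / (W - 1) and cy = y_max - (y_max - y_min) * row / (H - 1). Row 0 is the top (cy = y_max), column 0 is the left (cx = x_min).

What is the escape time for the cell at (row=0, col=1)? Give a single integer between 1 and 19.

Answer: 6

Derivation:
z_0 = 0 + 0i, c = -1.8489 + -0.0200i
Iter 1: z = -1.8489 + -0.0200i, |z|^2 = 3.4188
Iter 2: z = 1.5691 + 0.0540i, |z|^2 = 2.4650
Iter 3: z = 0.6103 + 0.1493i, |z|^2 = 0.3947
Iter 4: z = -1.4987 + 0.1623i, |z|^2 = 2.2726
Iter 5: z = 0.3710 + -0.5064i, |z|^2 = 0.3941
Iter 6: z = -1.9676 + -0.3957i, |z|^2 = 4.0282
Escaped at iteration 6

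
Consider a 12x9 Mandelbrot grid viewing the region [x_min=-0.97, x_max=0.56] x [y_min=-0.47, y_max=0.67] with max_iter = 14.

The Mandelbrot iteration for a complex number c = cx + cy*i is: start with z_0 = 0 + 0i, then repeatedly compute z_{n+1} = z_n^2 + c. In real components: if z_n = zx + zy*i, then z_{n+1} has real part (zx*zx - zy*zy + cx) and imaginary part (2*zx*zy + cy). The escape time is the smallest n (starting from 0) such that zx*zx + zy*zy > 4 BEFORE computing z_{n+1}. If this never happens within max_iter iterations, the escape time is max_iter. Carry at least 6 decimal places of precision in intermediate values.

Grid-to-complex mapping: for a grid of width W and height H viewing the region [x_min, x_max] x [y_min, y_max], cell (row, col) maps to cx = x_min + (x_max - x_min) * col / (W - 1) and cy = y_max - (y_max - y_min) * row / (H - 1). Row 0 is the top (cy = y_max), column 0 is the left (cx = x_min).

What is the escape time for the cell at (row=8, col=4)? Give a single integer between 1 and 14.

z_0 = 0 + 0i, c = -0.4136 + -0.4700i
Iter 1: z = -0.4136 + -0.4700i, |z|^2 = 0.3920
Iter 2: z = -0.4634 + -0.0812i, |z|^2 = 0.2214
Iter 3: z = -0.2054 + -0.3948i, |z|^2 = 0.1980
Iter 4: z = -0.5273 + -0.3078i, |z|^2 = 0.3727
Iter 5: z = -0.2304 + -0.1454i, |z|^2 = 0.0742
Iter 6: z = -0.3817 + -0.4030i, |z|^2 = 0.3081
Iter 7: z = -0.4303 + -0.1623i, |z|^2 = 0.2115
Iter 8: z = -0.2548 + -0.3303i, |z|^2 = 0.1740
Iter 9: z = -0.4578 + -0.3017i, |z|^2 = 0.3006
Iter 10: z = -0.2951 + -0.1938i, |z|^2 = 0.1246
Iter 11: z = -0.3641 + -0.3556i, |z|^2 = 0.2591
Iter 12: z = -0.4075 + -0.2110i, |z|^2 = 0.2106
Iter 13: z = -0.2921 + -0.2980i, |z|^2 = 0.1741

Answer: 14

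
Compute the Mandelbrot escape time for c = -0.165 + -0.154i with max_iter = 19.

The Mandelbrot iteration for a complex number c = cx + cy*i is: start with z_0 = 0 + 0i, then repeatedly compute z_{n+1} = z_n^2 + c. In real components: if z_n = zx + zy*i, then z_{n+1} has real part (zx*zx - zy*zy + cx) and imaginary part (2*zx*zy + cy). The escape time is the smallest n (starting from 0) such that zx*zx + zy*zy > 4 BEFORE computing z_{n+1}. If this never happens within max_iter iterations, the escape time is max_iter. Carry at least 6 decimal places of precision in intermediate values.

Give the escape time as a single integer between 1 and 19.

Answer: 19

Derivation:
z_0 = 0 + 0i, c = -0.1650 + -0.1540i
Iter 1: z = -0.1650 + -0.1540i, |z|^2 = 0.0509
Iter 2: z = -0.1615 + -0.1032i, |z|^2 = 0.0367
Iter 3: z = -0.1496 + -0.1207i, |z|^2 = 0.0369
Iter 4: z = -0.1572 + -0.1179i, |z|^2 = 0.0386
Iter 5: z = -0.1542 + -0.1169i, |z|^2 = 0.0374
Iter 6: z = -0.1549 + -0.1179i, |z|^2 = 0.0379
Iter 7: z = -0.1549 + -0.1175i, |z|^2 = 0.0378
Iter 8: z = -0.1548 + -0.1176i, |z|^2 = 0.0378
Iter 9: z = -0.1549 + -0.1176i, |z|^2 = 0.0378
Iter 10: z = -0.1548 + -0.1176i, |z|^2 = 0.0378
Iter 11: z = -0.1548 + -0.1176i, |z|^2 = 0.0378
Iter 12: z = -0.1548 + -0.1176i, |z|^2 = 0.0378
Iter 13: z = -0.1548 + -0.1176i, |z|^2 = 0.0378
Iter 14: z = -0.1548 + -0.1176i, |z|^2 = 0.0378
Iter 15: z = -0.1548 + -0.1176i, |z|^2 = 0.0378
Iter 16: z = -0.1548 + -0.1176i, |z|^2 = 0.0378
Iter 17: z = -0.1548 + -0.1176i, |z|^2 = 0.0378
Iter 18: z = -0.1548 + -0.1176i, |z|^2 = 0.0378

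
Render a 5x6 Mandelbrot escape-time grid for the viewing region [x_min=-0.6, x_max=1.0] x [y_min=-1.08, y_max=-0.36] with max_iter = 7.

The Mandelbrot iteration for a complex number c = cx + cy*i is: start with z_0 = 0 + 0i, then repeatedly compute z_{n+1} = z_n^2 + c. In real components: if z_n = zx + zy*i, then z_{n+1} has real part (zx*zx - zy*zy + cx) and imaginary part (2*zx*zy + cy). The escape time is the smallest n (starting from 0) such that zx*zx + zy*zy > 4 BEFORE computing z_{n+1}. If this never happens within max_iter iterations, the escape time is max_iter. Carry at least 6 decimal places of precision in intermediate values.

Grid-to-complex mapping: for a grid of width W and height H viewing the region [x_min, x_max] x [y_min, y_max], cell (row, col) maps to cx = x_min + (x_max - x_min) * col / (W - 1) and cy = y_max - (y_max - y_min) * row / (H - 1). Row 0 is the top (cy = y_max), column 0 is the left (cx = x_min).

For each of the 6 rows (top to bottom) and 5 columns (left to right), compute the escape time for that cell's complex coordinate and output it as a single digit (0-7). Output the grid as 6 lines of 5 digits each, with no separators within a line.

(row=0, col=0): c = -0.6000 + -0.3600i → escape time 7
(row=0, col=1): c = -0.2000 + -0.3600i → escape time 7
(row=0, col=2): c = 0.2000 + -0.3600i → escape time 7
(row=0, col=3): c = 0.6000 + -0.3600i → escape time 4
(row=0, col=4): c = 1.0000 + -0.3600i → escape time 2
(row=1, col=0): c = -0.6000 + -0.5040i → escape time 7
(row=1, col=1): c = -0.2000 + -0.5040i → escape time 7
(row=1, col=2): c = 0.2000 + -0.5040i → escape time 7
(row=1, col=3): c = 0.6000 + -0.5040i → escape time 3
(row=1, col=4): c = 1.0000 + -0.5040i → escape time 2
(row=2, col=0): c = -0.6000 + -0.6480i → escape time 7
(row=2, col=1): c = -0.2000 + -0.6480i → escape time 7
(row=2, col=2): c = 0.2000 + -0.6480i → escape time 7
(row=2, col=3): c = 0.6000 + -0.6480i → escape time 3
(row=2, col=4): c = 1.0000 + -0.6480i → escape time 2
(row=3, col=0): c = -0.6000 + -0.7920i → escape time 4
(row=3, col=1): c = -0.2000 + -0.7920i → escape time 7
(row=3, col=2): c = 0.2000 + -0.7920i → escape time 5
(row=3, col=3): c = 0.6000 + -0.7920i → escape time 3
(row=3, col=4): c = 1.0000 + -0.7920i → escape time 2
(row=4, col=0): c = -0.6000 + -0.9360i → escape time 4
(row=4, col=1): c = -0.2000 + -0.9360i → escape time 7
(row=4, col=2): c = 0.2000 + -0.9360i → escape time 4
(row=4, col=3): c = 0.6000 + -0.9360i → escape time 2
(row=4, col=4): c = 1.0000 + -0.9360i → escape time 2
(row=5, col=0): c = -0.6000 + -1.0800i → escape time 3
(row=5, col=1): c = -0.2000 + -1.0800i → escape time 7
(row=5, col=2): c = 0.2000 + -1.0800i → escape time 3
(row=5, col=3): c = 0.6000 + -1.0800i → escape time 2
(row=5, col=4): c = 1.0000 + -1.0800i → escape time 2

Answer: 77742
77732
77732
47532
47422
37322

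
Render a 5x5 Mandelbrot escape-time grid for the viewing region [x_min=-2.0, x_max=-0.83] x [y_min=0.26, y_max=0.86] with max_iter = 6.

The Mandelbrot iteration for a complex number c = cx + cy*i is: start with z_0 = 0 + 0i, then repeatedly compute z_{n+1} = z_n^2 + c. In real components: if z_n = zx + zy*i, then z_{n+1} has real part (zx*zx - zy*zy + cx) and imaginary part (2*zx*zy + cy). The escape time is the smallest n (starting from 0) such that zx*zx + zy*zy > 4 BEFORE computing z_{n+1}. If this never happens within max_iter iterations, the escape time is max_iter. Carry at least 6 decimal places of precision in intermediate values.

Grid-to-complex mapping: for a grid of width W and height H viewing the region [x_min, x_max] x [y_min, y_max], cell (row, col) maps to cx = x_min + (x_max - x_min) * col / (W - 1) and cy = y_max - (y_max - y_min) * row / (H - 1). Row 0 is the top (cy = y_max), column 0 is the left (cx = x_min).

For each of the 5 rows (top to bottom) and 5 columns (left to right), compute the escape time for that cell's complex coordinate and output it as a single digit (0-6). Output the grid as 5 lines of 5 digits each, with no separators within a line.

(row=0, col=0): c = -2.0000 + 0.8600i → escape time 1
(row=0, col=1): c = -1.7075 + 0.8600i → escape time 2
(row=0, col=2): c = -1.4150 + 0.8600i → escape time 3
(row=0, col=3): c = -1.1225 + 0.8600i → escape time 3
(row=0, col=4): c = -0.8300 + 0.8600i → escape time 4
(row=1, col=0): c = -2.0000 + 0.7100i → escape time 1
(row=1, col=1): c = -1.7075 + 0.7100i → escape time 3
(row=1, col=2): c = -1.4150 + 0.7100i → escape time 3
(row=1, col=3): c = -1.1225 + 0.7100i → escape time 3
(row=1, col=4): c = -0.8300 + 0.7100i → escape time 4
(row=2, col=0): c = -2.0000 + 0.5600i → escape time 1
(row=2, col=1): c = -1.7075 + 0.5600i → escape time 3
(row=2, col=2): c = -1.4150 + 0.5600i → escape time 3
(row=2, col=3): c = -1.1225 + 0.5600i → escape time 4
(row=2, col=4): c = -0.8300 + 0.5600i → escape time 5
(row=3, col=0): c = -2.0000 + 0.4100i → escape time 1
(row=3, col=1): c = -1.7075 + 0.4100i → escape time 3
(row=3, col=2): c = -1.4150 + 0.4100i → escape time 4
(row=3, col=3): c = -1.1225 + 0.4100i → escape time 6
(row=3, col=4): c = -0.8300 + 0.4100i → escape time 6
(row=4, col=0): c = -2.0000 + 0.2600i → escape time 1
(row=4, col=1): c = -1.7075 + 0.2600i → escape time 4
(row=4, col=2): c = -1.4150 + 0.2600i → escape time 5
(row=4, col=3): c = -1.1225 + 0.2600i → escape time 6
(row=4, col=4): c = -0.8300 + 0.2600i → escape time 6

Answer: 12334
13334
13345
13466
14566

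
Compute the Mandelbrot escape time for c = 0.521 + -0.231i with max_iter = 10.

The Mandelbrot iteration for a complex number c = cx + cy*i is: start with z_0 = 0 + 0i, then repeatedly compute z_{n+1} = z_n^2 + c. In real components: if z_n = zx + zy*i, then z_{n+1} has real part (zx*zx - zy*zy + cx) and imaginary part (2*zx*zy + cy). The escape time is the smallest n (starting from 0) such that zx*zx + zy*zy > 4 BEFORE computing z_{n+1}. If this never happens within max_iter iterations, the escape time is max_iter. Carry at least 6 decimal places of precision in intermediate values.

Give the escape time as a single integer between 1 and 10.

z_0 = 0 + 0i, c = 0.5210 + -0.2310i
Iter 1: z = 0.5210 + -0.2310i, |z|^2 = 0.3248
Iter 2: z = 0.7391 + -0.4717i, |z|^2 = 0.7687
Iter 3: z = 0.8447 + -0.9283i, |z|^2 = 1.5752
Iter 4: z = 0.3729 + -1.7993i, |z|^2 = 3.3764
Iter 5: z = -2.5772 + -1.5730i, |z|^2 = 9.1165
Escaped at iteration 5

Answer: 5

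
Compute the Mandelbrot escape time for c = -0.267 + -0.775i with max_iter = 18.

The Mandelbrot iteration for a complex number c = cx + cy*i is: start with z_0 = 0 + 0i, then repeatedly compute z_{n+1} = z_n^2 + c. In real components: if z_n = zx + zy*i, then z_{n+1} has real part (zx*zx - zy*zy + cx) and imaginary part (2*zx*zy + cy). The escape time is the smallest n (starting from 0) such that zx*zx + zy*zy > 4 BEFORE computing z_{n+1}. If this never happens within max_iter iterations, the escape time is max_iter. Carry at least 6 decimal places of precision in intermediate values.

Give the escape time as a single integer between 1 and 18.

z_0 = 0 + 0i, c = -0.2670 + -0.7750i
Iter 1: z = -0.2670 + -0.7750i, |z|^2 = 0.6719
Iter 2: z = -0.7963 + -0.3611i, |z|^2 = 0.7646
Iter 3: z = 0.2367 + -0.1998i, |z|^2 = 0.0960
Iter 4: z = -0.2509 + -0.8696i, |z|^2 = 0.8191
Iter 5: z = -0.9603 + -0.3387i, |z|^2 = 1.0368
Iter 6: z = 0.5404 + -0.1246i, |z|^2 = 0.3076
Iter 7: z = 0.0095 + -0.9097i, |z|^2 = 0.8276
Iter 8: z = -1.0944 + -0.7923i, |z|^2 = 1.8254
Iter 9: z = 0.3030 + 0.9592i, |z|^2 = 1.0118
Iter 10: z = -1.0952 + -0.1938i, |z|^2 = 1.2371
Iter 11: z = 0.8950 + -0.3505i, |z|^2 = 0.9238
Iter 12: z = 0.4111 + -1.4024i, |z|^2 = 2.1357
Iter 13: z = -2.0647 + -1.9280i, |z|^2 = 7.9804
Escaped at iteration 13

Answer: 13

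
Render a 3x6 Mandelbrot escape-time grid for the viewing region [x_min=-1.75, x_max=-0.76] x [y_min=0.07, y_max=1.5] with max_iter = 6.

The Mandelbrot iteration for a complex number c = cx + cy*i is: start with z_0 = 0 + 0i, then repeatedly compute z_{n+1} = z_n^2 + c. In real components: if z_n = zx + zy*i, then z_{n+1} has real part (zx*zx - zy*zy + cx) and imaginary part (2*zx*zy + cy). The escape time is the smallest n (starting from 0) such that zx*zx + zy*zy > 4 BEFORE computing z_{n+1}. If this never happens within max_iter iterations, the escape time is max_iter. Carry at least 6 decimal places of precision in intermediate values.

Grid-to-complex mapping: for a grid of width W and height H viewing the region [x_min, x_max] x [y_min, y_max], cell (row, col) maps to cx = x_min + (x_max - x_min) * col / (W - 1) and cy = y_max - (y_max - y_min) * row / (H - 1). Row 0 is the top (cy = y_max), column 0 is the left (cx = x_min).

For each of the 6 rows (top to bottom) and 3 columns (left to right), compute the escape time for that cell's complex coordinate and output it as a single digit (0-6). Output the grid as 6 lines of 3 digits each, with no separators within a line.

Answer: 122
123
234
335
366
666

Derivation:
(row=0, col=0): c = -1.7500 + 1.5000i → escape time 1
(row=0, col=1): c = -1.2550 + 1.5000i → escape time 2
(row=0, col=2): c = -0.7600 + 1.5000i → escape time 2
(row=1, col=0): c = -1.7500 + 1.2140i → escape time 1
(row=1, col=1): c = -1.2550 + 1.2140i → escape time 2
(row=1, col=2): c = -0.7600 + 1.2140i → escape time 3
(row=2, col=0): c = -1.7500 + 0.9280i → escape time 2
(row=2, col=1): c = -1.2550 + 0.9280i → escape time 3
(row=2, col=2): c = -0.7600 + 0.9280i → escape time 4
(row=3, col=0): c = -1.7500 + 0.6420i → escape time 3
(row=3, col=1): c = -1.2550 + 0.6420i → escape time 3
(row=3, col=2): c = -0.7600 + 0.6420i → escape time 5
(row=4, col=0): c = -1.7500 + 0.3560i → escape time 3
(row=4, col=1): c = -1.2550 + 0.3560i → escape time 6
(row=4, col=2): c = -0.7600 + 0.3560i → escape time 6
(row=5, col=0): c = -1.7500 + 0.0700i → escape time 6
(row=5, col=1): c = -1.2550 + 0.0700i → escape time 6
(row=5, col=2): c = -0.7600 + 0.0700i → escape time 6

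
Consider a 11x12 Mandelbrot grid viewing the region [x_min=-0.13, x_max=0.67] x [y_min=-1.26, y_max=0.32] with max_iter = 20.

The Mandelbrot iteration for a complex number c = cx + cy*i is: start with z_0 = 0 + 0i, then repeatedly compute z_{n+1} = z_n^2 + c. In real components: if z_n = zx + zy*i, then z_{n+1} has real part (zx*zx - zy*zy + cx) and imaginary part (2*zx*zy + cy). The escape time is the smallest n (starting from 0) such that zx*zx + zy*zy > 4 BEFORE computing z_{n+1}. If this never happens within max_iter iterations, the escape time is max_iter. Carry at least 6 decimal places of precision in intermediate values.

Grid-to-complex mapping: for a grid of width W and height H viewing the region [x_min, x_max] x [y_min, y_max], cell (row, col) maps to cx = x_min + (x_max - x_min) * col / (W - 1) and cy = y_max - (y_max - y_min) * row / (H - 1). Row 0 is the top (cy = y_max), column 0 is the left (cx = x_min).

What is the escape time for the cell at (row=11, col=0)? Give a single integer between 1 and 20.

Answer: 3

Derivation:
z_0 = 0 + 0i, c = -0.1300 + -1.2600i
Iter 1: z = -0.1300 + -1.2600i, |z|^2 = 1.6045
Iter 2: z = -1.7007 + -0.9324i, |z|^2 = 3.7618
Iter 3: z = 1.8930 + 1.9115i, |z|^2 = 7.2372
Escaped at iteration 3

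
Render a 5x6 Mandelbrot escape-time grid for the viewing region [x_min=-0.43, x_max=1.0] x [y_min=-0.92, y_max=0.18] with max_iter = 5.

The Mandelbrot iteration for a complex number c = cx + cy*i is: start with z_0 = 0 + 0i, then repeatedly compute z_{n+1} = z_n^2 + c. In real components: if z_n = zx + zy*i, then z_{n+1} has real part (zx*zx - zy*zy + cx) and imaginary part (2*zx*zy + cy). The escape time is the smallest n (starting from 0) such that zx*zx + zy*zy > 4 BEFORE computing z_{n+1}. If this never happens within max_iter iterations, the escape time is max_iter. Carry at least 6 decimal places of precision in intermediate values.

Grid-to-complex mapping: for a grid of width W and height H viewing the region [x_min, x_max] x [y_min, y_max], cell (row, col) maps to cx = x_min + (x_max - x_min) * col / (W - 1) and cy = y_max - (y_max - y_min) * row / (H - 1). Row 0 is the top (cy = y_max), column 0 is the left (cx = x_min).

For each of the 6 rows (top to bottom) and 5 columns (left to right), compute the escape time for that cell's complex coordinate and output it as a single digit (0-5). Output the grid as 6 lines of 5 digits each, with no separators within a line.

Answer: 55542
55542
55542
55532
55532
55422

Derivation:
(row=0, col=0): c = -0.4300 + 0.1800i → escape time 5
(row=0, col=1): c = -0.0725 + 0.1800i → escape time 5
(row=0, col=2): c = 0.2850 + 0.1800i → escape time 5
(row=0, col=3): c = 0.6425 + 0.1800i → escape time 4
(row=0, col=4): c = 1.0000 + 0.1800i → escape time 2
(row=1, col=0): c = -0.4300 + -0.0400i → escape time 5
(row=1, col=1): c = -0.0725 + -0.0400i → escape time 5
(row=1, col=2): c = 0.2850 + -0.0400i → escape time 5
(row=1, col=3): c = 0.6425 + -0.0400i → escape time 4
(row=1, col=4): c = 1.0000 + -0.0400i → escape time 2
(row=2, col=0): c = -0.4300 + -0.2600i → escape time 5
(row=2, col=1): c = -0.0725 + -0.2600i → escape time 5
(row=2, col=2): c = 0.2850 + -0.2600i → escape time 5
(row=2, col=3): c = 0.6425 + -0.2600i → escape time 4
(row=2, col=4): c = 1.0000 + -0.2600i → escape time 2
(row=3, col=0): c = -0.4300 + -0.4800i → escape time 5
(row=3, col=1): c = -0.0725 + -0.4800i → escape time 5
(row=3, col=2): c = 0.2850 + -0.4800i → escape time 5
(row=3, col=3): c = 0.6425 + -0.4800i → escape time 3
(row=3, col=4): c = 1.0000 + -0.4800i → escape time 2
(row=4, col=0): c = -0.4300 + -0.7000i → escape time 5
(row=4, col=1): c = -0.0725 + -0.7000i → escape time 5
(row=4, col=2): c = 0.2850 + -0.7000i → escape time 5
(row=4, col=3): c = 0.6425 + -0.7000i → escape time 3
(row=4, col=4): c = 1.0000 + -0.7000i → escape time 2
(row=5, col=0): c = -0.4300 + -0.9200i → escape time 5
(row=5, col=1): c = -0.0725 + -0.9200i → escape time 5
(row=5, col=2): c = 0.2850 + -0.9200i → escape time 4
(row=5, col=3): c = 0.6425 + -0.9200i → escape time 2
(row=5, col=4): c = 1.0000 + -0.9200i → escape time 2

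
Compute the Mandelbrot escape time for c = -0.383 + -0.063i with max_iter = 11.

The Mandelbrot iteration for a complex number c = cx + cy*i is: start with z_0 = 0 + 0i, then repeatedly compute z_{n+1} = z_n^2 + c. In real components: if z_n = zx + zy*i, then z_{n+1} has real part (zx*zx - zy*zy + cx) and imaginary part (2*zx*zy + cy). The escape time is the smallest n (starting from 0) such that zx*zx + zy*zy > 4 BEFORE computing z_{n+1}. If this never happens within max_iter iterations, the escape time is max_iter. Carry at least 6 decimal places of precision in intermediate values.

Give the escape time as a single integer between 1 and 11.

Answer: 11

Derivation:
z_0 = 0 + 0i, c = -0.3830 + -0.0630i
Iter 1: z = -0.3830 + -0.0630i, |z|^2 = 0.1507
Iter 2: z = -0.2403 + -0.0147i, |z|^2 = 0.0580
Iter 3: z = -0.3255 + -0.0559i, |z|^2 = 0.1091
Iter 4: z = -0.2802 + -0.0266i, |z|^2 = 0.0792
Iter 5: z = -0.3052 + -0.0481i, |z|^2 = 0.0955
Iter 6: z = -0.2922 + -0.0336i, |z|^2 = 0.0865
Iter 7: z = -0.2988 + -0.0433i, |z|^2 = 0.0911
Iter 8: z = -0.2956 + -0.0371i, |z|^2 = 0.0888
Iter 9: z = -0.2970 + -0.0411i, |z|^2 = 0.0899
Iter 10: z = -0.2965 + -0.0386i, |z|^2 = 0.0894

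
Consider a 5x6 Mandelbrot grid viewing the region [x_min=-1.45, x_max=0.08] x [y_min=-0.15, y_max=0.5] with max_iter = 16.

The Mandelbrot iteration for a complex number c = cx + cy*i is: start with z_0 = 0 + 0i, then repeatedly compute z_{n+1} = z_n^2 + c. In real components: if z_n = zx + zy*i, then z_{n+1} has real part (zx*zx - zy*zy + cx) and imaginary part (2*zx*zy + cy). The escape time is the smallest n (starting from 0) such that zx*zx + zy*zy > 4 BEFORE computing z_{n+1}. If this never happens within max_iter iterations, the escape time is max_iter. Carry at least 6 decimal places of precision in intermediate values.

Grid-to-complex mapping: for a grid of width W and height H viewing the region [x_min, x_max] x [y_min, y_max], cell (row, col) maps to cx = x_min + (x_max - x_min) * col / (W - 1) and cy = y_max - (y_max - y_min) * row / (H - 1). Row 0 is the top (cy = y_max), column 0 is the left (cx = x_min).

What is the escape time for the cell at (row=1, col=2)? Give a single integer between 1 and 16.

Answer: 16

Derivation:
z_0 = 0 + 0i, c = -0.6850 + 0.3700i
Iter 1: z = -0.6850 + 0.3700i, |z|^2 = 0.6061
Iter 2: z = -0.3527 + -0.1369i, |z|^2 = 0.1431
Iter 3: z = -0.5794 + 0.4666i, |z|^2 = 0.5533
Iter 4: z = -0.5670 + -0.1706i, |z|^2 = 0.3506
Iter 5: z = -0.3926 + 0.5635i, |z|^2 = 0.4717
Iter 6: z = -0.8484 + -0.0724i, |z|^2 = 0.7250
Iter 7: z = 0.0295 + 0.4929i, |z|^2 = 0.2438
Iter 8: z = -0.9271 + 0.3991i, |z|^2 = 1.0188
Iter 9: z = 0.0153 + -0.3700i, |z|^2 = 0.1371
Iter 10: z = -0.8217 + 0.3587i, |z|^2 = 0.8038
Iter 11: z = -0.1385 + -0.2195i, |z|^2 = 0.0674
Iter 12: z = -0.7140 + 0.4308i, |z|^2 = 0.6954
Iter 13: z = -0.3608 + -0.2452i, |z|^2 = 0.1903
Iter 14: z = -0.6149 + 0.5469i, |z|^2 = 0.6773
Iter 15: z = -0.6060 + -0.3026i, |z|^2 = 0.4589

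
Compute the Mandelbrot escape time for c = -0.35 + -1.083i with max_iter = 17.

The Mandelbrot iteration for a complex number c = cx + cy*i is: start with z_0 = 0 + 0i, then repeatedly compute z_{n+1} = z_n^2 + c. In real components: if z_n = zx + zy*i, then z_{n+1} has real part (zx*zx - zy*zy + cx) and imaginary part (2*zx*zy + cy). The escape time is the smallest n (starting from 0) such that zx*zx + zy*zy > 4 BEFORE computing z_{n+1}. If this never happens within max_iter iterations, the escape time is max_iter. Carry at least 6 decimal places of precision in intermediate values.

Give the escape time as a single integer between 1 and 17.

z_0 = 0 + 0i, c = -0.3500 + -1.0830i
Iter 1: z = -0.3500 + -1.0830i, |z|^2 = 1.2954
Iter 2: z = -1.4004 + -0.3249i, |z|^2 = 2.0666
Iter 3: z = 1.5055 + -0.1730i, |z|^2 = 2.2966
Iter 4: z = 1.8867 + -1.6040i, |z|^2 = 6.1324
Escaped at iteration 4

Answer: 4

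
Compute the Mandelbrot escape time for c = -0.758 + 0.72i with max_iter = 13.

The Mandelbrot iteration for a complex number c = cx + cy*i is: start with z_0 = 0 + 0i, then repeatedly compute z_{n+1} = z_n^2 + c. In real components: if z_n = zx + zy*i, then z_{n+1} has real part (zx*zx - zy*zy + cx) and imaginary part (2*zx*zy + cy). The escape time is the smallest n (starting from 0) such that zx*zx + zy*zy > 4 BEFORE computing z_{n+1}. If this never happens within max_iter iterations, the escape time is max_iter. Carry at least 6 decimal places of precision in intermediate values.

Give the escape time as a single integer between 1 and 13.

Answer: 4

Derivation:
z_0 = 0 + 0i, c = -0.7580 + 0.7200i
Iter 1: z = -0.7580 + 0.7200i, |z|^2 = 1.0930
Iter 2: z = -0.7018 + -0.3715i, |z|^2 = 0.6306
Iter 3: z = -0.4035 + 1.2415i, |z|^2 = 1.7041
Iter 4: z = -2.1365 + -0.2818i, |z|^2 = 4.6441
Escaped at iteration 4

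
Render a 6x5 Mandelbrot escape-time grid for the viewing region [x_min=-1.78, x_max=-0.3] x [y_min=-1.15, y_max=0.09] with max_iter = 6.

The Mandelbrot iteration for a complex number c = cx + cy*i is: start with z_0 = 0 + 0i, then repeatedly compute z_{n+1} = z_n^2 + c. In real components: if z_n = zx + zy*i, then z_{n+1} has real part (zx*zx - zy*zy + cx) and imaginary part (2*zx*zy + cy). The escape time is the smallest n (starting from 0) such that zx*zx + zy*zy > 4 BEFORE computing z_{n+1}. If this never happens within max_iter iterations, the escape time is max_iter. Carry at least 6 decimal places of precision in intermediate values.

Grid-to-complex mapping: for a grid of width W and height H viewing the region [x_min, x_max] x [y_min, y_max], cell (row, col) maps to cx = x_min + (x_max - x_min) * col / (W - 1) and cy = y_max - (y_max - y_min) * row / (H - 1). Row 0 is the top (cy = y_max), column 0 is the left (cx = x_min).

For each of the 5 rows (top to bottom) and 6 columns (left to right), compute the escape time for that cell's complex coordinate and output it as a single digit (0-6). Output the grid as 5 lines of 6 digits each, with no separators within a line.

(row=0, col=0): c = -1.7800 + 0.0900i → escape time 4
(row=0, col=1): c = -1.4840 + 0.0900i → escape time 6
(row=0, col=2): c = -1.1880 + 0.0900i → escape time 6
(row=0, col=3): c = -0.8920 + 0.0900i → escape time 6
(row=0, col=4): c = -0.5960 + 0.0900i → escape time 6
(row=0, col=5): c = -0.3000 + 0.0900i → escape time 6
(row=1, col=0): c = -1.7800 + -0.2200i → escape time 4
(row=1, col=1): c = -1.4840 + -0.2200i → escape time 5
(row=1, col=2): c = -1.1880 + -0.2200i → escape time 6
(row=1, col=3): c = -0.8920 + -0.2200i → escape time 6
(row=1, col=4): c = -0.5960 + -0.2200i → escape time 6
(row=1, col=5): c = -0.3000 + -0.2200i → escape time 6
(row=2, col=0): c = -1.7800 + -0.5300i → escape time 3
(row=2, col=1): c = -1.4840 + -0.5300i → escape time 3
(row=2, col=2): c = -1.1880 + -0.5300i → escape time 4
(row=2, col=3): c = -0.8920 + -0.5300i → escape time 5
(row=2, col=4): c = -0.5960 + -0.5300i → escape time 6
(row=2, col=5): c = -0.3000 + -0.5300i → escape time 6
(row=3, col=0): c = -1.7800 + -0.8400i → escape time 2
(row=3, col=1): c = -1.4840 + -0.8400i → escape time 3
(row=3, col=2): c = -1.1880 + -0.8400i → escape time 3
(row=3, col=3): c = -0.8920 + -0.8400i → escape time 3
(row=3, col=4): c = -0.5960 + -0.8400i → escape time 4
(row=3, col=5): c = -0.3000 + -0.8400i → escape time 6
(row=4, col=0): c = -1.7800 + -1.1500i → escape time 1
(row=4, col=1): c = -1.4840 + -1.1500i → escape time 2
(row=4, col=2): c = -1.1880 + -1.1500i → escape time 3
(row=4, col=3): c = -0.8920 + -1.1500i → escape time 3
(row=4, col=4): c = -0.5960 + -1.1500i → escape time 3
(row=4, col=5): c = -0.3000 + -1.1500i → escape time 4

Answer: 466666
456666
334566
233346
123334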